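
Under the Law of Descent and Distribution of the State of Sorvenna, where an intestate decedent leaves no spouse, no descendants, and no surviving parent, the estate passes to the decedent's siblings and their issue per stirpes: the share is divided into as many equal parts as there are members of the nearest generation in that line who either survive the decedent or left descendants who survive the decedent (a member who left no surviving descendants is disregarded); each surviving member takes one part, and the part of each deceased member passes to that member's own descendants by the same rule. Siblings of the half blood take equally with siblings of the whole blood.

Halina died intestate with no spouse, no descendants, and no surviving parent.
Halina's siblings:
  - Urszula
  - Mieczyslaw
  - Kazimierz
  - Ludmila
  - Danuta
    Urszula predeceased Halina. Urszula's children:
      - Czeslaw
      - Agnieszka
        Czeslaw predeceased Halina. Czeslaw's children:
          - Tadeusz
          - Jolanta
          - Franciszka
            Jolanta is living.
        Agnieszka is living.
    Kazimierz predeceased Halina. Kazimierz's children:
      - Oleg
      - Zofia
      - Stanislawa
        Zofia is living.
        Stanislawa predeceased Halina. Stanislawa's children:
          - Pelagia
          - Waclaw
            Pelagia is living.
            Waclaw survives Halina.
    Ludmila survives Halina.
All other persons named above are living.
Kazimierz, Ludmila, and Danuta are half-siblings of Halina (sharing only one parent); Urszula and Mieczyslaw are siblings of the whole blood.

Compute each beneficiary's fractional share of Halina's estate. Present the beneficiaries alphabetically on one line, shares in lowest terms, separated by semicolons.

No spouse, descendants, or parent survives, so the estate passes to Halina's siblings per stirpes.
Half-blood and whole-blood siblings take equally under the stated rule.
The estate is divided into 5 equal shares of 1/5 among Urszula, Mieczyslaw, Kazimierz, Ludmila, Danuta.
Urszula predeceased; the 1/5 allotted to Urszula's branch passes to Urszula's issue by representation.
The 1/5 is divided into 2 equal shares of 1/10 among Czeslaw, Agnieszka.
Czeslaw predeceased; the 1/10 allotted to Czeslaw's branch passes to Czeslaw's issue by representation.
The 1/10 is divided into 3 equal shares of 1/30 among Tadeusz, Jolanta, Franciszka.
Tadeusz is living and takes 1/30.
Jolanta is living and takes 1/30.
Franciszka is living and takes 1/30.
Agnieszka is living and takes 1/10.
Mieczyslaw is living and takes 1/5.
Kazimierz predeceased; the 1/5 allotted to Kazimierz's branch passes to Kazimierz's issue by representation.
The 1/5 is divided into 3 equal shares of 1/15 among Oleg, Zofia, Stanislawa.
Oleg is living and takes 1/15.
Zofia is living and takes 1/15.
Stanislawa predeceased; the 1/15 allotted to Stanislawa's branch passes to Stanislawa's issue by representation.
The 1/15 is divided into 2 equal shares of 1/30 among Pelagia, Waclaw.
Pelagia is living and takes 1/30.
Waclaw is living and takes 1/30.
Ludmila is living and takes 1/5.
Danuta is living and takes 1/5.

Agnieszka 1/10; Danuta 1/5; Franciszka 1/30; Jolanta 1/30; Ludmila 1/5; Mieczyslaw 1/5; Oleg 1/15; Pelagia 1/30; Tadeusz 1/30; Waclaw 1/30; Zofia 1/15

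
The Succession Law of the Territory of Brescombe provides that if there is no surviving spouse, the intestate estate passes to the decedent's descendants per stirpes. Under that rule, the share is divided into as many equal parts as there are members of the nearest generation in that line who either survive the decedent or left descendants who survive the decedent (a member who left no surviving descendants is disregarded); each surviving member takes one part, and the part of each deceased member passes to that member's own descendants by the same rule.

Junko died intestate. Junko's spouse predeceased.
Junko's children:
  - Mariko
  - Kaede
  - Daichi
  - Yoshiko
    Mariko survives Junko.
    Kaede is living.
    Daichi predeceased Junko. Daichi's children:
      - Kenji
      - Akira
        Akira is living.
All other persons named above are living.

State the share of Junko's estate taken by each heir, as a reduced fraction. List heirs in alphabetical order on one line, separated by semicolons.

Akira 1/8; Kaede 1/4; Kenji 1/8; Mariko 1/4; Yoshiko 1/4

There is no surviving spouse, so the entire estate passes to Junko's descendants per stirpes.
The estate is divided into 4 equal shares of 1/4 among Mariko, Kaede, Daichi, Yoshiko.
Mariko is living and takes 1/4.
Kaede is living and takes 1/4.
Daichi predeceased; the 1/4 allotted to Daichi's branch passes to Daichi's issue by representation.
The 1/4 is divided into 2 equal shares of 1/8 among Kenji, Akira.
Kenji is living and takes 1/8.
Akira is living and takes 1/8.
Yoshiko is living and takes 1/4.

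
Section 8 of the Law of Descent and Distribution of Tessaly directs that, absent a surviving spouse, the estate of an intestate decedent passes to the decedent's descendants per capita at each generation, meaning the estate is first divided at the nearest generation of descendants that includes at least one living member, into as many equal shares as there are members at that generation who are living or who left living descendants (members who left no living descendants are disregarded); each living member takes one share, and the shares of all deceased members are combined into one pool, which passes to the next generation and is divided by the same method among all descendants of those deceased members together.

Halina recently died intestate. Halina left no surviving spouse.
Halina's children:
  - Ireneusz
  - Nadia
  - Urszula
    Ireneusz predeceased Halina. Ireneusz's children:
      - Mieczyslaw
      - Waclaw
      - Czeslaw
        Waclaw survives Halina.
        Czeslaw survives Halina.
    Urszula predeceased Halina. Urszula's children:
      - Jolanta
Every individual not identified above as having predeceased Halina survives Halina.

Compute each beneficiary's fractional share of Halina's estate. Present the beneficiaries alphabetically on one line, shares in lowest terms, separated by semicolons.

Czeslaw 1/6; Jolanta 1/6; Mieczyslaw 1/6; Nadia 1/3; Waclaw 1/6

There is no surviving spouse, so the entire estate passes to Halina's descendants per capita at each generation.
At generation 1 (Ireneusz, Nadia, Urszula) there are 3 shares of (1)/3 = 1/3 each.
Living: Nadia — each takes 1/3.
Deceased: Ireneusz and Urszula. Their combined 2/3 is pooled and carried to generation 2.
At generation 2 (Mieczyslaw, Waclaw, Czeslaw, Jolanta) there are 4 shares of (2/3)/4 = 1/6 each.
Living: Mieczyslaw, Waclaw, Czeslaw, and Jolanta — each takes 1/6.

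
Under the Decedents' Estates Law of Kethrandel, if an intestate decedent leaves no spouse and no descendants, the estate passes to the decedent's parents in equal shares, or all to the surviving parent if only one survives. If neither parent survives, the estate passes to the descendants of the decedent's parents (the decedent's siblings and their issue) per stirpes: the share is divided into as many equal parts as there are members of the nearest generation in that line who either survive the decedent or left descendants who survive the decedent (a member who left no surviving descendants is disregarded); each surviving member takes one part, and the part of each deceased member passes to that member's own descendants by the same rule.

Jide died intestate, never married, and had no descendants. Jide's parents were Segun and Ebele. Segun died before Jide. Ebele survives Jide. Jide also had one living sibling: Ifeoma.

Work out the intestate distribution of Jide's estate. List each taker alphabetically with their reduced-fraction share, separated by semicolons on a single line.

Ebele 1

Only one parent, Ebele, survives, so Ebele takes the entire estate. The siblings take nothing because a surviving parent has priority.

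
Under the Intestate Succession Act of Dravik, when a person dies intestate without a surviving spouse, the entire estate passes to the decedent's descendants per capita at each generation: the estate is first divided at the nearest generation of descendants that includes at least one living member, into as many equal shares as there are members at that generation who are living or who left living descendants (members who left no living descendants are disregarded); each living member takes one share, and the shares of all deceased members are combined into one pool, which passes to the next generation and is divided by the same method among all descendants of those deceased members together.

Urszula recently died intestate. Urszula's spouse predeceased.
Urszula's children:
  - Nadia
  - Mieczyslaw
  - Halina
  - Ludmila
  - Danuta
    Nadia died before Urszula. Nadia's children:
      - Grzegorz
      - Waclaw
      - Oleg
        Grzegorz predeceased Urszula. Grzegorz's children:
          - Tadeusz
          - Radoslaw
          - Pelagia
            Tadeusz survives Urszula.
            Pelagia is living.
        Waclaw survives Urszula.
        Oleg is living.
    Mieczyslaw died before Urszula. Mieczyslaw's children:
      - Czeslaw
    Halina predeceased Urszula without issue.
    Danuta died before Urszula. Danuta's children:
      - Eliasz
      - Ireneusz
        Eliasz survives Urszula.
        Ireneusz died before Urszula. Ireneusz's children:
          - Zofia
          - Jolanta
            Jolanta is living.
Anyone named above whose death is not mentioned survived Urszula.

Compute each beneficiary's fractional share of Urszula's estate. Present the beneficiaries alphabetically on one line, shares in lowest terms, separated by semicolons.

There is no surviving spouse, so the entire estate passes to Urszula's descendants per capita at each generation.
At generation 1 (Nadia, Mieczyslaw, Ludmila, Danuta) there are 4 shares of (1)/4 = 1/4 each.
Living: Ludmila — each takes 1/4.
Deceased: Nadia, Mieczyslaw, and Danuta. Their combined 3/4 is pooled and carried to generation 2.
At generation 2 (Grzegorz, Waclaw, Oleg, Czeslaw, Eliasz, Ireneusz) there are 6 shares of (3/4)/6 = 1/8 each.
Living: Waclaw, Oleg, Czeslaw, and Eliasz — each takes 1/8.
Deceased: Grzegorz and Ireneusz. Their combined 1/4 is pooled and carried to generation 3.
At generation 3 (Tadeusz, Radoslaw, Pelagia, Zofia, Jolanta) there are 5 shares of (1/4)/5 = 1/20 each.
Living: Tadeusz, Radoslaw, Pelagia, Zofia, and Jolanta — each takes 1/20.

Czeslaw 1/8; Eliasz 1/8; Jolanta 1/20; Ludmila 1/4; Oleg 1/8; Pelagia 1/20; Radoslaw 1/20; Tadeusz 1/20; Waclaw 1/8; Zofia 1/20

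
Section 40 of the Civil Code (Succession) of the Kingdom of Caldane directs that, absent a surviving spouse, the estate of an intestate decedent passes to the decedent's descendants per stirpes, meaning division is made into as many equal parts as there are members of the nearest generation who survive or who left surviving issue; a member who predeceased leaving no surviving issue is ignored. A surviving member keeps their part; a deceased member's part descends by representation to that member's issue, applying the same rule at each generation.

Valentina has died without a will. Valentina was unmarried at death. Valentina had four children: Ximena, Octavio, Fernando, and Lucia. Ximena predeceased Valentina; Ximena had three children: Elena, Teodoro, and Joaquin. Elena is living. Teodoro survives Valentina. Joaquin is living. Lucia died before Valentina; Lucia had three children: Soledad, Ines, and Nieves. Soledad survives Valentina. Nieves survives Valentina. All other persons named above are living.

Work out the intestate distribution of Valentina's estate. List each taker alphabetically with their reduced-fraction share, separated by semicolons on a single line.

Elena 1/12; Fernando 1/4; Ines 1/12; Joaquin 1/12; Nieves 1/12; Octavio 1/4; Soledad 1/12; Teodoro 1/12

There is no surviving spouse, so the entire estate passes to Valentina's descendants per stirpes.
The estate is divided into 4 equal shares of 1/4 among Ximena, Octavio, Fernando, Lucia.
Ximena predeceased; the 1/4 allotted to Ximena's branch passes to Ximena's issue by representation.
The 1/4 is divided into 3 equal shares of 1/12 among Elena, Teodoro, Joaquin.
Elena is living and takes 1/12.
Teodoro is living and takes 1/12.
Joaquin is living and takes 1/12.
Octavio is living and takes 1/4.
Fernando is living and takes 1/4.
Lucia predeceased; the 1/4 allotted to Lucia's branch passes to Lucia's issue by representation.
The 1/4 is divided into 3 equal shares of 1/12 among Soledad, Ines, Nieves.
Soledad is living and takes 1/12.
Ines is living and takes 1/12.
Nieves is living and takes 1/12.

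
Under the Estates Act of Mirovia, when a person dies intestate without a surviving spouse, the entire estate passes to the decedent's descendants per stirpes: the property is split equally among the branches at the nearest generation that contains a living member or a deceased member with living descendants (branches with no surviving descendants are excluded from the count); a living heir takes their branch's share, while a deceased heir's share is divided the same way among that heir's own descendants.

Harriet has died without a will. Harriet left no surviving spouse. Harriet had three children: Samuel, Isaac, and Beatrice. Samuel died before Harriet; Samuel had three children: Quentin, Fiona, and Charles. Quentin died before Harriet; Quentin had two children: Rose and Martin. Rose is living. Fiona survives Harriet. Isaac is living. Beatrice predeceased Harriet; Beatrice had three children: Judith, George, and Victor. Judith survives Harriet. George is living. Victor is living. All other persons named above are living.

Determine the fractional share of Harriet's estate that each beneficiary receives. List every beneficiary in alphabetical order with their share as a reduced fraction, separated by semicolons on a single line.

There is no surviving spouse, so the entire estate passes to Harriet's descendants per stirpes.
The estate is divided into 3 equal shares of 1/3 among Samuel, Isaac, Beatrice.
Samuel predeceased; the 1/3 allotted to Samuel's branch passes to Samuel's issue by representation.
The 1/3 is divided into 3 equal shares of 1/9 among Quentin, Fiona, Charles.
Quentin predeceased; the 1/9 allotted to Quentin's branch passes to Quentin's issue by representation.
The 1/9 is divided into 2 equal shares of 1/18 among Rose, Martin.
Rose is living and takes 1/18.
Martin is living and takes 1/18.
Fiona is living and takes 1/9.
Charles is living and takes 1/9.
Isaac is living and takes 1/3.
Beatrice predeceased; the 1/3 allotted to Beatrice's branch passes to Beatrice's issue by representation.
The 1/3 is divided into 3 equal shares of 1/9 among Judith, George, Victor.
Judith is living and takes 1/9.
George is living and takes 1/9.
Victor is living and takes 1/9.

Charles 1/9; Fiona 1/9; George 1/9; Isaac 1/3; Judith 1/9; Martin 1/18; Rose 1/18; Victor 1/9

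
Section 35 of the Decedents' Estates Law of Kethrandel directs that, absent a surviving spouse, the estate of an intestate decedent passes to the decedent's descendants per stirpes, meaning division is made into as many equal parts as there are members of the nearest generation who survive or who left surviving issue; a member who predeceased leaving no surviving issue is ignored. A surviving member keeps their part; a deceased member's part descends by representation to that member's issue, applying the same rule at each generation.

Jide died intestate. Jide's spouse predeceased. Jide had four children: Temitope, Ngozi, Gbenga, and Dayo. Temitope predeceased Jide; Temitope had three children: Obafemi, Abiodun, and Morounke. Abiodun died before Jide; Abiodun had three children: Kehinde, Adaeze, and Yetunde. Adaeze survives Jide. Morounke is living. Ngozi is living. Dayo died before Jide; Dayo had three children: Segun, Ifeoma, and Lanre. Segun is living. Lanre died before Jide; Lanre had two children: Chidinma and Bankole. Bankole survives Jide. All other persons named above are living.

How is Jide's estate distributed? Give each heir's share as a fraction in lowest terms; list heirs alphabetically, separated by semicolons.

Adaeze 1/36; Bankole 1/24; Chidinma 1/24; Gbenga 1/4; Ifeoma 1/12; Kehinde 1/36; Morounke 1/12; Ngozi 1/4; Obafemi 1/12; Segun 1/12; Yetunde 1/36

There is no surviving spouse, so the entire estate passes to Jide's descendants per stirpes.
The estate is divided into 4 equal shares of 1/4 among Temitope, Ngozi, Gbenga, Dayo.
Temitope predeceased; the 1/4 allotted to Temitope's branch passes to Temitope's issue by representation.
The 1/4 is divided into 3 equal shares of 1/12 among Obafemi, Abiodun, Morounke.
Obafemi is living and takes 1/12.
Abiodun predeceased; the 1/12 allotted to Abiodun's branch passes to Abiodun's issue by representation.
The 1/12 is divided into 3 equal shares of 1/36 among Kehinde, Adaeze, Yetunde.
Kehinde is living and takes 1/36.
Adaeze is living and takes 1/36.
Yetunde is living and takes 1/36.
Morounke is living and takes 1/12.
Ngozi is living and takes 1/4.
Gbenga is living and takes 1/4.
Dayo predeceased; the 1/4 allotted to Dayo's branch passes to Dayo's issue by representation.
The 1/4 is divided into 3 equal shares of 1/12 among Segun, Ifeoma, Lanre.
Segun is living and takes 1/12.
Ifeoma is living and takes 1/12.
Lanre predeceased; the 1/12 allotted to Lanre's branch passes to Lanre's issue by representation.
The 1/12 is divided into 2 equal shares of 1/24 among Chidinma, Bankole.
Chidinma is living and takes 1/24.
Bankole is living and takes 1/24.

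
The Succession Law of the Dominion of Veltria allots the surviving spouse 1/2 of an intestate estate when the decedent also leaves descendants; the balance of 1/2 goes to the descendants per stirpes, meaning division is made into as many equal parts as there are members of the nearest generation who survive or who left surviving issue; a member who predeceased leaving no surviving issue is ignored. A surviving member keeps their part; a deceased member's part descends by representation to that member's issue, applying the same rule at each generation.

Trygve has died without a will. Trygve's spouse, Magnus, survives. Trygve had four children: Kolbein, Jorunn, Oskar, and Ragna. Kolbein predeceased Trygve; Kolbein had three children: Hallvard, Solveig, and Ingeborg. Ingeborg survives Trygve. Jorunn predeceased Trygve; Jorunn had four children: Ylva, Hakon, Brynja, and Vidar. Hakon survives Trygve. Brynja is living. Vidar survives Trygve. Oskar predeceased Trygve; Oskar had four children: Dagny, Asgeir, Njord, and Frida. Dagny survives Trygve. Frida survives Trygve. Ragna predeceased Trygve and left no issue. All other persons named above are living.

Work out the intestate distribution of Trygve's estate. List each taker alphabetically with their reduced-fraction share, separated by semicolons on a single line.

Asgeir 1/24; Brynja 1/24; Dagny 1/24; Frida 1/24; Hakon 1/24; Hallvard 1/18; Ingeborg 1/18; Magnus 1/2; Njord 1/24; Solveig 1/18; Vidar 1/24; Ylva 1/24

Magnus, as surviving spouse, takes 1/2.
The remaining 1/2 passes to Trygve's descendants per stirpes.
Ragna left no surviving issue, so that branch lapses and is disregarded.
The 1/2 is divided into 3 equal shares of 1/6 among Kolbein, Jorunn, Oskar.
Kolbein predeceased; the 1/6 allotted to Kolbein's branch passes to Kolbein's issue by representation.
The 1/6 is divided into 3 equal shares of 1/18 among Hallvard, Solveig, Ingeborg.
Hallvard is living and takes 1/18.
Solveig is living and takes 1/18.
Ingeborg is living and takes 1/18.
Jorunn predeceased; the 1/6 allotted to Jorunn's branch passes to Jorunn's issue by representation.
The 1/6 is divided into 4 equal shares of 1/24 among Ylva, Hakon, Brynja, Vidar.
Ylva is living and takes 1/24.
Hakon is living and takes 1/24.
Brynja is living and takes 1/24.
Vidar is living and takes 1/24.
Oskar predeceased; the 1/6 allotted to Oskar's branch passes to Oskar's issue by representation.
The 1/6 is divided into 4 equal shares of 1/24 among Dagny, Asgeir, Njord, Frida.
Dagny is living and takes 1/24.
Asgeir is living and takes 1/24.
Njord is living and takes 1/24.
Frida is living and takes 1/24.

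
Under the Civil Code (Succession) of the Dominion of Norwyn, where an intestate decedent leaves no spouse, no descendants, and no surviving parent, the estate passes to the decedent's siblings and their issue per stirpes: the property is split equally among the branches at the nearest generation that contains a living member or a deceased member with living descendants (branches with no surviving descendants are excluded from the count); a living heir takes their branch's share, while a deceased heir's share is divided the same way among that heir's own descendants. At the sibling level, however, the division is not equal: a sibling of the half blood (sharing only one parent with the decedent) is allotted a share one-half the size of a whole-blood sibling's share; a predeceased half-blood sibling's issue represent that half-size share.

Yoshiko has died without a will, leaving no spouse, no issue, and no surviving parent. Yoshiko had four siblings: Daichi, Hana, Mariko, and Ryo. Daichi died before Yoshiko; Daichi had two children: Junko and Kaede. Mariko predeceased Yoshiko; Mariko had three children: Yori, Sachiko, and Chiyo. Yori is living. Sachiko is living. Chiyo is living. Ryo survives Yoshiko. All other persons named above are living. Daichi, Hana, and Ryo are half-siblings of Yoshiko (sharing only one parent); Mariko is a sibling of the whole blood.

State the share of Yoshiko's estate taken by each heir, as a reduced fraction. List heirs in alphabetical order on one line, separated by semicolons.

Chiyo 2/15; Hana 1/5; Junko 1/10; Kaede 1/10; Ryo 1/5; Sachiko 2/15; Yori 2/15

No spouse, descendants, or parent survives, so the estate passes to Yoshiko's siblings per stirpes.
Half-blood siblings count for one-half the weight of whole-blood siblings at the initial division.
Dividing 1 in proportion to weights (total weight 5/2): Daichi (weight 1/2) → 1/5; Hana (weight 1/2) → 1/5; Mariko (weight 1) → 2/5; Ryo (weight 1/2) → 1/5.
Daichi predeceased; the 1/5 allotted to Daichi's branch passes to Daichi's issue by representation.
The 1/5 is divided into 2 equal shares of 1/10 among Junko, Kaede.
Junko is living and takes 1/10.
Kaede is living and takes 1/10.
Hana is living and takes 1/5.
Mariko predeceased; the 2/5 allotted to Mariko's branch passes to Mariko's issue by representation.
The 2/5 is divided into 3 equal shares of 2/15 among Yori, Sachiko, Chiyo.
Yori is living and takes 2/15.
Sachiko is living and takes 2/15.
Chiyo is living and takes 2/15.
Ryo is living and takes 1/5.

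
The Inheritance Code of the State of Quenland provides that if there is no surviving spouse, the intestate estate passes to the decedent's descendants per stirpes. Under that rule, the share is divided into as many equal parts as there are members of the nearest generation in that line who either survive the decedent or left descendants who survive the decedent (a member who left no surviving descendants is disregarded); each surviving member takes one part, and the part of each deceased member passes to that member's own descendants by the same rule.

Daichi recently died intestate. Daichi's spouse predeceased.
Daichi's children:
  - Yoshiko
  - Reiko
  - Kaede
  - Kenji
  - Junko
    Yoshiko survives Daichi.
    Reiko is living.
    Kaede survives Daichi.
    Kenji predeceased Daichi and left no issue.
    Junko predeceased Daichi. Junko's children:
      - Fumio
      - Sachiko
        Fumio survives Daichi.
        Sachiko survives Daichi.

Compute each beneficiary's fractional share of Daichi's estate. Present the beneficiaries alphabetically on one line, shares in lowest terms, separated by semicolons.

There is no surviving spouse, so the entire estate passes to Daichi's descendants per stirpes.
Kenji left no surviving issue, so that branch lapses and is disregarded.
The estate is divided into 4 equal shares of 1/4 among Yoshiko, Reiko, Kaede, Junko.
Yoshiko is living and takes 1/4.
Reiko is living and takes 1/4.
Kaede is living and takes 1/4.
Junko predeceased; the 1/4 allotted to Junko's branch passes to Junko's issue by representation.
The 1/4 is divided into 2 equal shares of 1/8 among Fumio, Sachiko.
Fumio is living and takes 1/8.
Sachiko is living and takes 1/8.

Fumio 1/8; Kaede 1/4; Reiko 1/4; Sachiko 1/8; Yoshiko 1/4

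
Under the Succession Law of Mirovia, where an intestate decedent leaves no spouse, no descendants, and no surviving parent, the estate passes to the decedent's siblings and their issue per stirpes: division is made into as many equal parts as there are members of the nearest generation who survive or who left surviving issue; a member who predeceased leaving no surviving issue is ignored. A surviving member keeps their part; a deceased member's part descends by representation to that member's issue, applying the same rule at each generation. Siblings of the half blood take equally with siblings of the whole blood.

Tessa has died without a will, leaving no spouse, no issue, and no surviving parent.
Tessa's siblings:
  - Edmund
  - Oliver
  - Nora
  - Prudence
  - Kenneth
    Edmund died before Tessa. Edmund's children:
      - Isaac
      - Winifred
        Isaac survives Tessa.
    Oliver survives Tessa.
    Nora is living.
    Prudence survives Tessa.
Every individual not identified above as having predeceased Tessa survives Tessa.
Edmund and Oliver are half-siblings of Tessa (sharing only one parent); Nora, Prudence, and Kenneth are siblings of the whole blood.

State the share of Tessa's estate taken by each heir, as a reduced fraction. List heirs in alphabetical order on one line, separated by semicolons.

Isaac 1/10; Kenneth 1/5; Nora 1/5; Oliver 1/5; Prudence 1/5; Winifred 1/10

No spouse, descendants, or parent survives, so the estate passes to Tessa's siblings per stirpes.
Half-blood and whole-blood siblings take equally under the stated rule.
The estate is divided into 5 equal shares of 1/5 among Edmund, Oliver, Nora, Prudence, Kenneth.
Edmund predeceased; the 1/5 allotted to Edmund's branch passes to Edmund's issue by representation.
The 1/5 is divided into 2 equal shares of 1/10 among Isaac, Winifred.
Isaac is living and takes 1/10.
Winifred is living and takes 1/10.
Oliver is living and takes 1/5.
Nora is living and takes 1/5.
Prudence is living and takes 1/5.
Kenneth is living and takes 1/5.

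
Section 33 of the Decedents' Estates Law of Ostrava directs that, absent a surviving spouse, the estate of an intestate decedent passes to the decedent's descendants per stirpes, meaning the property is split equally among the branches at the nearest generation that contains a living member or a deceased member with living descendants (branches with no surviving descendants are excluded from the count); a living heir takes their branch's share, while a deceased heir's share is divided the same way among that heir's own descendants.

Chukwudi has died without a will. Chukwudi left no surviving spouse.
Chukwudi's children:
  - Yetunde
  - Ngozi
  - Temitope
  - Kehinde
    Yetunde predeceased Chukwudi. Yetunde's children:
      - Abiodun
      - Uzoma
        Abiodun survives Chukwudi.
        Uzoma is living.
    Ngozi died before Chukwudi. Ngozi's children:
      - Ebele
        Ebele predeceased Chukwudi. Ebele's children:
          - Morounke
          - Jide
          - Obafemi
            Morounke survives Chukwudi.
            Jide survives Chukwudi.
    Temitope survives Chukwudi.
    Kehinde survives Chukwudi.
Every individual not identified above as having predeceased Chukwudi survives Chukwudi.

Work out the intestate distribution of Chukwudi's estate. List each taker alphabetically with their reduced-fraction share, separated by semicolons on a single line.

There is no surviving spouse, so the entire estate passes to Chukwudi's descendants per stirpes.
The estate is divided into 4 equal shares of 1/4 among Yetunde, Ngozi, Temitope, Kehinde.
Yetunde predeceased; the 1/4 allotted to Yetunde's branch passes to Yetunde's issue by representation.
The 1/4 is divided into 2 equal shares of 1/8 among Abiodun, Uzoma.
Abiodun is living and takes 1/8.
Uzoma is living and takes 1/8.
Ngozi predeceased; the 1/4 allotted to Ngozi's branch passes to Ngozi's issue by representation.
Ebele's line is the sole branch at this level, so the full 1/4 passes to Ebele's issue by representation.
The 1/4 is divided into 3 equal shares of 1/12 among Morounke, Jide, Obafemi.
Morounke is living and takes 1/12.
Jide is living and takes 1/12.
Obafemi is living and takes 1/12.
Temitope is living and takes 1/4.
Kehinde is living and takes 1/4.

Abiodun 1/8; Jide 1/12; Kehinde 1/4; Morounke 1/12; Obafemi 1/12; Temitope 1/4; Uzoma 1/8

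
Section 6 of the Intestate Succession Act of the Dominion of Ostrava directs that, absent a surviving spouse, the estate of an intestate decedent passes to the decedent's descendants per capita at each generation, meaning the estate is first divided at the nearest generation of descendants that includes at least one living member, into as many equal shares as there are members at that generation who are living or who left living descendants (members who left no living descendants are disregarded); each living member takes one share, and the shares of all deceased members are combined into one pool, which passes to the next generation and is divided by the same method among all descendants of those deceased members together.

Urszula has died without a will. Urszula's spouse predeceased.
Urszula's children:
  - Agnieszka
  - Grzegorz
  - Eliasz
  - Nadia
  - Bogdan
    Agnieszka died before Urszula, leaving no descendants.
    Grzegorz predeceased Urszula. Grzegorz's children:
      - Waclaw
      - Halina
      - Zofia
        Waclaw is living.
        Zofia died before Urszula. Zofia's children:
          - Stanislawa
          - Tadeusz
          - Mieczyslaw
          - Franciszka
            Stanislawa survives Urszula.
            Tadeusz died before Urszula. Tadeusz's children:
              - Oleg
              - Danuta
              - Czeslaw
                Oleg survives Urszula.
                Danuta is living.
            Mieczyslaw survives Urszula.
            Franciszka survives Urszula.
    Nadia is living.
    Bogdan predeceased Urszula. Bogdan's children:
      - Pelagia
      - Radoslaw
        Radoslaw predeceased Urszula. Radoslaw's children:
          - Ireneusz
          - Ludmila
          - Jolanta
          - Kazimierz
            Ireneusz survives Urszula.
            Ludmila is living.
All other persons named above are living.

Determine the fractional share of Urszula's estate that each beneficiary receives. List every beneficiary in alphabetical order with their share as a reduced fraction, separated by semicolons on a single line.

There is no surviving spouse, so the entire estate passes to Urszula's descendants per capita at each generation.
At generation 1 (Grzegorz, Eliasz, Nadia, Bogdan) there are 4 shares of (1)/4 = 1/4 each.
Living: Eliasz and Nadia — each takes 1/4.
Deceased: Grzegorz and Bogdan. Their combined 1/2 is pooled and carried to generation 2.
At generation 2 (Waclaw, Halina, Zofia, Pelagia, Radoslaw) there are 5 shares of (1/2)/5 = 1/10 each.
Living: Waclaw, Halina, and Pelagia — each takes 1/10.
Deceased: Zofia and Radoslaw. Their combined 1/5 is pooled and carried to generation 3.
At generation 3 (Stanislawa, Tadeusz, Mieczyslaw, Franciszka, Ireneusz, Ludmila, Jolanta, Kazimierz) there are 8 shares of (1/5)/8 = 1/40 each.
Living: Stanislawa, Mieczyslaw, Franciszka, Ireneusz, Ludmila, Jolanta, and Kazimierz — each takes 1/40.
Deceased: Tadeusz. That 1/40 share is carried to generation 4.
At generation 4 (Oleg, Danuta, Czeslaw) there are 3 shares of (1/40)/3 = 1/120 each.
Living: Oleg, Danuta, and Czeslaw — each takes 1/120.

Czeslaw 1/120; Danuta 1/120; Eliasz 1/4; Franciszka 1/40; Halina 1/10; Ireneusz 1/40; Jolanta 1/40; Kazimierz 1/40; Ludmila 1/40; Mieczyslaw 1/40; Nadia 1/4; Oleg 1/120; Pelagia 1/10; Stanislawa 1/40; Waclaw 1/10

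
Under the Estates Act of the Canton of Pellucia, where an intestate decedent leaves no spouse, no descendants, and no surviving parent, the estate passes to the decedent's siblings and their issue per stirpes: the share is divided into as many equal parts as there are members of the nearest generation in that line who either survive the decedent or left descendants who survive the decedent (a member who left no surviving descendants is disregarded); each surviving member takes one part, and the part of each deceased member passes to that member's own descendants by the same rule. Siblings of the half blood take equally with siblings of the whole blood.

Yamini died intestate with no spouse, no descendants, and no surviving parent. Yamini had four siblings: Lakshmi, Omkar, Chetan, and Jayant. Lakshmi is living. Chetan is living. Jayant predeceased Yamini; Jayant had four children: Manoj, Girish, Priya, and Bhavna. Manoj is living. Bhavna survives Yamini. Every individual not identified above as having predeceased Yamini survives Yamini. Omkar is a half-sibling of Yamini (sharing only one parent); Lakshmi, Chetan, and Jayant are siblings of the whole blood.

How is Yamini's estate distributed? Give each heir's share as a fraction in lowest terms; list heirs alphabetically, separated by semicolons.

Bhavna 1/16; Chetan 1/4; Girish 1/16; Lakshmi 1/4; Manoj 1/16; Omkar 1/4; Priya 1/16

No spouse, descendants, or parent survives, so the estate passes to Yamini's siblings per stirpes.
Half-blood and whole-blood siblings take equally under the stated rule.
The estate is divided into 4 equal shares of 1/4 among Lakshmi, Omkar, Chetan, Jayant.
Lakshmi is living and takes 1/4.
Omkar is living and takes 1/4.
Chetan is living and takes 1/4.
Jayant predeceased; the 1/4 allotted to Jayant's branch passes to Jayant's issue by representation.
The 1/4 is divided into 4 equal shares of 1/16 among Manoj, Girish, Priya, Bhavna.
Manoj is living and takes 1/16.
Girish is living and takes 1/16.
Priya is living and takes 1/16.
Bhavna is living and takes 1/16.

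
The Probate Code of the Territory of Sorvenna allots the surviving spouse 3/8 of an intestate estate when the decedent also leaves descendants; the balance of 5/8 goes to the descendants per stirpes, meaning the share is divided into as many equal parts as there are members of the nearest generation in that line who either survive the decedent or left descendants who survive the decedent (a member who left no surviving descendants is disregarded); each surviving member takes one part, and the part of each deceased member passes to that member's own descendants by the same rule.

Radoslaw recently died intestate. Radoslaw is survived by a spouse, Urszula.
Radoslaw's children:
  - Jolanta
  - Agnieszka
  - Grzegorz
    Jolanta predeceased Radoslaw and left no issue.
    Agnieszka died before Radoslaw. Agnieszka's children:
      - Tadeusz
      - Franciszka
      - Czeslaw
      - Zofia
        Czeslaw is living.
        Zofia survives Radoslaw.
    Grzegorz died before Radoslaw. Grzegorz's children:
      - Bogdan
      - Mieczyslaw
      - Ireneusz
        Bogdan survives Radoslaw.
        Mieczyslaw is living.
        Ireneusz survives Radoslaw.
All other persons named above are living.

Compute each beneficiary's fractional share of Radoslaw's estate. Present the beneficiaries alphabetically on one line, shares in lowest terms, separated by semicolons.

Bogdan 5/48; Czeslaw 5/64; Franciszka 5/64; Ireneusz 5/48; Mieczyslaw 5/48; Tadeusz 5/64; Urszula 3/8; Zofia 5/64

Urszula, as surviving spouse, takes 3/8.
The remaining 5/8 passes to Radoslaw's descendants per stirpes.
Jolanta left no surviving issue, so that branch lapses and is disregarded.
The 5/8 is divided into 2 equal shares of 5/16 among Agnieszka, Grzegorz.
Agnieszka predeceased; the 5/16 allotted to Agnieszka's branch passes to Agnieszka's issue by representation.
The 5/16 is divided into 4 equal shares of 5/64 among Tadeusz, Franciszka, Czeslaw, Zofia.
Tadeusz is living and takes 5/64.
Franciszka is living and takes 5/64.
Czeslaw is living and takes 5/64.
Zofia is living and takes 5/64.
Grzegorz predeceased; the 5/16 allotted to Grzegorz's branch passes to Grzegorz's issue by representation.
The 5/16 is divided into 3 equal shares of 5/48 among Bogdan, Mieczyslaw, Ireneusz.
Bogdan is living and takes 5/48.
Mieczyslaw is living and takes 5/48.
Ireneusz is living and takes 5/48.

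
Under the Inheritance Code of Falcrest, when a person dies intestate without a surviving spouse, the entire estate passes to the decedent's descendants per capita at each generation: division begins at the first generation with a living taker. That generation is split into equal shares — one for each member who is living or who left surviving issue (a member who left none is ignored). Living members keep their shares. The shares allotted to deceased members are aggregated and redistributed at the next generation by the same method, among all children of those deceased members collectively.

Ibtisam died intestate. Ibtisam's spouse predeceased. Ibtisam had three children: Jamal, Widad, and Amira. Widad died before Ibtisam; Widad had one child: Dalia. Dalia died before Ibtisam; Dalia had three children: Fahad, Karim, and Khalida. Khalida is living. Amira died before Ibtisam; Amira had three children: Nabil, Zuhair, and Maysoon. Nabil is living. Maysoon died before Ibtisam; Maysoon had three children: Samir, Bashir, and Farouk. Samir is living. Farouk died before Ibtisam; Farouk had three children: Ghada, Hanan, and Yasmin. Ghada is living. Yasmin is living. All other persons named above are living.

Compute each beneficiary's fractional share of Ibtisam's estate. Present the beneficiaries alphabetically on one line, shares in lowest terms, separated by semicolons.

There is no surviving spouse, so the entire estate passes to Ibtisam's descendants per capita at each generation.
At generation 1 (Jamal, Widad, Amira) there are 3 shares of (1)/3 = 1/3 each.
Living: Jamal — each takes 1/3.
Deceased: Widad and Amira. Their combined 2/3 is pooled and carried to generation 2.
At generation 2 (Dalia, Nabil, Zuhair, Maysoon) there are 4 shares of (2/3)/4 = 1/6 each.
Living: Nabil and Zuhair — each takes 1/6.
Deceased: Dalia and Maysoon. Their combined 1/3 is pooled and carried to generation 3.
At generation 3 (Fahad, Karim, Khalida, Samir, Bashir, Farouk) there are 6 shares of (1/3)/6 = 1/18 each.
Living: Fahad, Karim, Khalida, Samir, and Bashir — each takes 1/18.
Deceased: Farouk. That 1/18 share is carried to generation 4.
At generation 4 (Ghada, Hanan, Yasmin) there are 3 shares of (1/18)/3 = 1/54 each.
Living: Ghada, Hanan, and Yasmin — each takes 1/54.

Bashir 1/18; Fahad 1/18; Ghada 1/54; Hanan 1/54; Jamal 1/3; Karim 1/18; Khalida 1/18; Nabil 1/6; Samir 1/18; Yasmin 1/54; Zuhair 1/6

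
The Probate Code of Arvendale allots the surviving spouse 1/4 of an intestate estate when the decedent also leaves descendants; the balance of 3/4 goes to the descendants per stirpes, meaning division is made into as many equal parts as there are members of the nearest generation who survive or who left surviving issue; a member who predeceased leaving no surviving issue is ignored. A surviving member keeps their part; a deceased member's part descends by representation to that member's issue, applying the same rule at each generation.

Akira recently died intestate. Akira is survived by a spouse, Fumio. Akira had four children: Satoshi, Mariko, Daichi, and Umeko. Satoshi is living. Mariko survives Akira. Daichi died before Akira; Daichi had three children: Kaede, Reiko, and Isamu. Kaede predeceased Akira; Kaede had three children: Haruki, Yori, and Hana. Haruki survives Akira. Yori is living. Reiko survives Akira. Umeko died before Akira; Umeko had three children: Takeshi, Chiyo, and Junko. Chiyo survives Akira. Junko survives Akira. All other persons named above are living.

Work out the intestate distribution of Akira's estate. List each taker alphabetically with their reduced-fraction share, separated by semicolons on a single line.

Fumio, as surviving spouse, takes 1/4.
The remaining 3/4 passes to Akira's descendants per stirpes.
The 3/4 is divided into 4 equal shares of 3/16 among Satoshi, Mariko, Daichi, Umeko.
Satoshi is living and takes 3/16.
Mariko is living and takes 3/16.
Daichi predeceased; the 3/16 allotted to Daichi's branch passes to Daichi's issue by representation.
The 3/16 is divided into 3 equal shares of 1/16 among Kaede, Reiko, Isamu.
Kaede predeceased; the 1/16 allotted to Kaede's branch passes to Kaede's issue by representation.
The 1/16 is divided into 3 equal shares of 1/48 among Haruki, Yori, Hana.
Haruki is living and takes 1/48.
Yori is living and takes 1/48.
Hana is living and takes 1/48.
Reiko is living and takes 1/16.
Isamu is living and takes 1/16.
Umeko predeceased; the 3/16 allotted to Umeko's branch passes to Umeko's issue by representation.
The 3/16 is divided into 3 equal shares of 1/16 among Takeshi, Chiyo, Junko.
Takeshi is living and takes 1/16.
Chiyo is living and takes 1/16.
Junko is living and takes 1/16.

Chiyo 1/16; Fumio 1/4; Hana 1/48; Haruki 1/48; Isamu 1/16; Junko 1/16; Mariko 3/16; Reiko 1/16; Satoshi 3/16; Takeshi 1/16; Yori 1/48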